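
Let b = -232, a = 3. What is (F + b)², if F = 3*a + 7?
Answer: 46656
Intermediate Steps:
F = 16 (F = 3*3 + 7 = 9 + 7 = 16)
(F + b)² = (16 - 232)² = (-216)² = 46656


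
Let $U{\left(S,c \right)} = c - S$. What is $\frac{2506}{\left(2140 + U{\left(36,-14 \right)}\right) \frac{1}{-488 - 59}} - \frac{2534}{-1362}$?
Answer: $- \frac{465427256}{711645} \approx -654.02$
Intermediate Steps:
$\frac{2506}{\left(2140 + U{\left(36,-14 \right)}\right) \frac{1}{-488 - 59}} - \frac{2534}{-1362} = \frac{2506}{\left(2140 - 50\right) \frac{1}{-488 - 59}} - \frac{2534}{-1362} = \frac{2506}{\left(2140 - 50\right) \frac{1}{-547}} - - \frac{1267}{681} = \frac{2506}{\left(2140 - 50\right) \left(- \frac{1}{547}\right)} + \frac{1267}{681} = \frac{2506}{2090 \left(- \frac{1}{547}\right)} + \frac{1267}{681} = \frac{2506}{- \frac{2090}{547}} + \frac{1267}{681} = 2506 \left(- \frac{547}{2090}\right) + \frac{1267}{681} = - \frac{685391}{1045} + \frac{1267}{681} = - \frac{465427256}{711645}$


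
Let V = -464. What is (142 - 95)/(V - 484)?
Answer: -47/948 ≈ -0.049578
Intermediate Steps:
(142 - 95)/(V - 484) = (142 - 95)/(-464 - 484) = 47/(-948) = 47*(-1/948) = -47/948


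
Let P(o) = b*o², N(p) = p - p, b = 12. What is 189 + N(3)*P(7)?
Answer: 189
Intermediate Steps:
N(p) = 0
P(o) = 12*o²
189 + N(3)*P(7) = 189 + 0*(12*7²) = 189 + 0*(12*49) = 189 + 0*588 = 189 + 0 = 189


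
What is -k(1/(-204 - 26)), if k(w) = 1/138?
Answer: -1/138 ≈ -0.0072464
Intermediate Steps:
k(w) = 1/138
-k(1/(-204 - 26)) = -1*1/138 = -1/138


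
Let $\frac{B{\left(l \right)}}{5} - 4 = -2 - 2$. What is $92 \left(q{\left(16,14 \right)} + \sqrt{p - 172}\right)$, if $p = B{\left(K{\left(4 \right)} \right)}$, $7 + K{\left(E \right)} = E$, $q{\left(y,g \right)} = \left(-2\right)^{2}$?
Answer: $368 + 184 i \sqrt{43} \approx 368.0 + 1206.6 i$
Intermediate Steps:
$q{\left(y,g \right)} = 4$
$K{\left(E \right)} = -7 + E$
$B{\left(l \right)} = 0$ ($B{\left(l \right)} = 20 + 5 \left(-2 - 2\right) = 20 + 5 \left(-4\right) = 20 - 20 = 0$)
$p = 0$
$92 \left(q{\left(16,14 \right)} + \sqrt{p - 172}\right) = 92 \left(4 + \sqrt{0 - 172}\right) = 92 \left(4 + \sqrt{-172}\right) = 92 \left(4 + 2 i \sqrt{43}\right) = 368 + 184 i \sqrt{43}$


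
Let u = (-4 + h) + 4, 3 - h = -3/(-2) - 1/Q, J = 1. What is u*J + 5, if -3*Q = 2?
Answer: 5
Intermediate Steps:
Q = -2/3 (Q = -1/3*2 = -2/3 ≈ -0.66667)
h = 0 (h = 3 - (-3/(-2) - 1/(-2/3)) = 3 - (-3*(-1/2) - 1*(-3/2)) = 3 - (3/2 + 3/2) = 3 - 1*3 = 3 - 3 = 0)
u = 0 (u = (-4 + 0) + 4 = -4 + 4 = 0)
u*J + 5 = 0*1 + 5 = 0 + 5 = 5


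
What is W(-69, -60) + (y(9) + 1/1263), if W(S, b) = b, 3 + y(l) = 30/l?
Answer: -75358/1263 ≈ -59.666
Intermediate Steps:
y(l) = -3 + 30/l
W(-69, -60) + (y(9) + 1/1263) = -60 + ((-3 + 30/9) + 1/1263) = -60 + ((-3 + 30*(⅑)) + 1/1263) = -60 + ((-3 + 10/3) + 1/1263) = -60 + (⅓ + 1/1263) = -60 + 422/1263 = -75358/1263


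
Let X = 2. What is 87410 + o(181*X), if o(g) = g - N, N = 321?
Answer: 87451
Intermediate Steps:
o(g) = -321 + g (o(g) = g - 1*321 = g - 321 = -321 + g)
87410 + o(181*X) = 87410 + (-321 + 181*2) = 87410 + (-321 + 362) = 87410 + 41 = 87451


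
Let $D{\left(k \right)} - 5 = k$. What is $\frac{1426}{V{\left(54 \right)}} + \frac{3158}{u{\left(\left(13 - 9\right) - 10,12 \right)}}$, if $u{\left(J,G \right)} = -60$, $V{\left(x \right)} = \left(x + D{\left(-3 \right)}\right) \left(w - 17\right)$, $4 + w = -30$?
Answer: $- \frac{379367}{7140} \approx -53.133$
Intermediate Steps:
$w = -34$ ($w = -4 - 30 = -34$)
$D{\left(k \right)} = 5 + k$
$V{\left(x \right)} = -102 - 51 x$ ($V{\left(x \right)} = \left(x + \left(5 - 3\right)\right) \left(-34 - 17\right) = \left(x + 2\right) \left(-51\right) = \left(2 + x\right) \left(-51\right) = -102 - 51 x$)
$\frac{1426}{V{\left(54 \right)}} + \frac{3158}{u{\left(\left(13 - 9\right) - 10,12 \right)}} = \frac{1426}{-102 - 2754} + \frac{3158}{-60} = \frac{1426}{-102 - 2754} + 3158 \left(- \frac{1}{60}\right) = \frac{1426}{-2856} - \frac{1579}{30} = 1426 \left(- \frac{1}{2856}\right) - \frac{1579}{30} = - \frac{713}{1428} - \frac{1579}{30} = - \frac{379367}{7140}$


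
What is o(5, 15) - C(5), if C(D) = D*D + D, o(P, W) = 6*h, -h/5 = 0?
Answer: -30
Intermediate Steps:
h = 0 (h = -5*0 = 0)
o(P, W) = 0 (o(P, W) = 6*0 = 0)
C(D) = D + D**2 (C(D) = D**2 + D = D + D**2)
o(5, 15) - C(5) = 0 - 5*(1 + 5) = 0 - 5*6 = 0 - 1*30 = 0 - 30 = -30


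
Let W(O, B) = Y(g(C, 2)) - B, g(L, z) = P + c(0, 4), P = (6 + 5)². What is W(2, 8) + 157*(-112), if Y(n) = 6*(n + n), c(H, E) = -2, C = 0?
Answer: -16164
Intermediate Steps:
P = 121 (P = 11² = 121)
g(L, z) = 119 (g(L, z) = 121 - 2 = 119)
Y(n) = 12*n (Y(n) = 6*(2*n) = 12*n)
W(O, B) = 1428 - B (W(O, B) = 12*119 - B = 1428 - B)
W(2, 8) + 157*(-112) = (1428 - 1*8) + 157*(-112) = (1428 - 8) - 17584 = 1420 - 17584 = -16164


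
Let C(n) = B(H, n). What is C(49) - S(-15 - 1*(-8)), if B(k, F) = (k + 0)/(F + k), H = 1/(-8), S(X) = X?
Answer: 2736/391 ≈ 6.9974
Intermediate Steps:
H = -⅛ ≈ -0.12500
B(k, F) = k/(F + k)
C(n) = -1/(8*(-⅛ + n)) (C(n) = -1/(8*(n - ⅛)) = -1/(8*(-⅛ + n)))
C(49) - S(-15 - 1*(-8)) = -1/(-1 + 8*49) - (-15 - 1*(-8)) = -1/(-1 + 392) - (-15 + 8) = -1/391 - 1*(-7) = -1*1/391 + 7 = -1/391 + 7 = 2736/391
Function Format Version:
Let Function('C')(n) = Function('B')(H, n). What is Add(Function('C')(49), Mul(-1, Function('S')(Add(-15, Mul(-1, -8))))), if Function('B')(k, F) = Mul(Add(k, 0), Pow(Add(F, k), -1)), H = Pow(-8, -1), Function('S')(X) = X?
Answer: Rational(2736, 391) ≈ 6.9974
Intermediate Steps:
H = Rational(-1, 8) ≈ -0.12500
Function('B')(k, F) = Mul(k, Pow(Add(F, k), -1))
Function('C')(n) = Mul(Rational(-1, 8), Pow(Add(Rational(-1, 8), n), -1)) (Function('C')(n) = Mul(Rational(-1, 8), Pow(Add(n, Rational(-1, 8)), -1)) = Mul(Rational(-1, 8), Pow(Add(Rational(-1, 8), n), -1)))
Add(Function('C')(49), Mul(-1, Function('S')(Add(-15, Mul(-1, -8))))) = Add(Mul(-1, Pow(Add(-1, Mul(8, 49)), -1)), Mul(-1, Add(-15, Mul(-1, -8)))) = Add(Mul(-1, Pow(Add(-1, 392), -1)), Mul(-1, Add(-15, 8))) = Add(Mul(-1, Pow(391, -1)), Mul(-1, -7)) = Add(Mul(-1, Rational(1, 391)), 7) = Add(Rational(-1, 391), 7) = Rational(2736, 391)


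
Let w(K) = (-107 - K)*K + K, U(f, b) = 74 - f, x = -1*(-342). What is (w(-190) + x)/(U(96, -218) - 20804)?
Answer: 2603/3471 ≈ 0.74993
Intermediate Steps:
x = 342
w(K) = K + K*(-107 - K) (w(K) = K*(-107 - K) + K = K + K*(-107 - K))
(w(-190) + x)/(U(96, -218) - 20804) = (-1*(-190)*(106 - 190) + 342)/((74 - 1*96) - 20804) = (-1*(-190)*(-84) + 342)/((74 - 96) - 20804) = (-15960 + 342)/(-22 - 20804) = -15618/(-20826) = -15618*(-1/20826) = 2603/3471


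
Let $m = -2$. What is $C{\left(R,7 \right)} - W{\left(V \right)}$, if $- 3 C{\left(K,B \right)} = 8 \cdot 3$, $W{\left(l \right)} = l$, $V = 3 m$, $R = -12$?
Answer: $-2$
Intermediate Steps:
$V = -6$ ($V = 3 \left(-2\right) = -6$)
$C{\left(K,B \right)} = -8$ ($C{\left(K,B \right)} = - \frac{8 \cdot 3}{3} = \left(- \frac{1}{3}\right) 24 = -8$)
$C{\left(R,7 \right)} - W{\left(V \right)} = -8 - -6 = -8 + 6 = -2$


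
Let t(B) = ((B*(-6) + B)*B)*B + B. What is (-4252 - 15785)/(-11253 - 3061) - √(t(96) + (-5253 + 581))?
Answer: 20037/14314 - 4*I*√276766 ≈ 1.3998 - 2104.3*I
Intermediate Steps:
t(B) = B - 5*B³ (t(B) = ((-6*B + B)*B)*B + B = ((-5*B)*B)*B + B = (-5*B²)*B + B = -5*B³ + B = B - 5*B³)
(-4252 - 15785)/(-11253 - 3061) - √(t(96) + (-5253 + 581)) = (-4252 - 15785)/(-11253 - 3061) - √((96 - 5*96³) + (-5253 + 581)) = -20037/(-14314) - √((96 - 5*884736) - 4672) = -20037*(-1/14314) - √((96 - 4423680) - 4672) = 20037/14314 - √(-4423584 - 4672) = 20037/14314 - √(-4428256) = 20037/14314 - 4*I*√276766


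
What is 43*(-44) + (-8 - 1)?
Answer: -1901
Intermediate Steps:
43*(-44) + (-8 - 1) = -1892 - 9 = -1901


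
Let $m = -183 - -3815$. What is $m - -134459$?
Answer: $138091$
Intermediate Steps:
$m = 3632$ ($m = -183 + 3815 = 3632$)
$m - -134459 = 3632 - -134459 = 3632 + 134459 = 138091$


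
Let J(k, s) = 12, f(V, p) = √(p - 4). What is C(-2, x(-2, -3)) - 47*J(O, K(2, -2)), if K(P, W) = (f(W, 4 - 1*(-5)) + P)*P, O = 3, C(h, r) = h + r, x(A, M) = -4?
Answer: -570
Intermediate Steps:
f(V, p) = √(-4 + p)
K(P, W) = P*(P + √5) (K(P, W) = (√(-4 + (4 - 1*(-5))) + P)*P = (√(-4 + (4 + 5)) + P)*P = (√(-4 + 9) + P)*P = (√5 + P)*P = (P + √5)*P = P*(P + √5))
C(-2, x(-2, -3)) - 47*J(O, K(2, -2)) = (-2 - 4) - 47*12 = -6 - 564 = -570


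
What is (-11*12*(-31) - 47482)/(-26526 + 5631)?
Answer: 8678/4179 ≈ 2.0766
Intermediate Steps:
(-11*12*(-31) - 47482)/(-26526 + 5631) = (-132*(-31) - 47482)/(-20895) = (4092 - 47482)*(-1/20895) = -43390*(-1/20895) = 8678/4179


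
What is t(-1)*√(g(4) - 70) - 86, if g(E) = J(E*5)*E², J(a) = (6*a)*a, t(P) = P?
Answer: -86 - √38330 ≈ -281.78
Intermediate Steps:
J(a) = 6*a²
g(E) = 150*E⁴ (g(E) = (6*(E*5)²)*E² = (6*(5*E)²)*E² = (6*(25*E²))*E² = (150*E²)*E² = 150*E⁴)
t(-1)*√(g(4) - 70) - 86 = -√(150*4⁴ - 70) - 86 = -√(150*256 - 70) - 86 = -√(38400 - 70) - 86 = -√38330 - 86 = -86 - √38330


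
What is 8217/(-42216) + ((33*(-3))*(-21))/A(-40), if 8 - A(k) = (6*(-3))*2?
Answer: 662163/14072 ≈ 47.055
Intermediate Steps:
A(k) = 44 (A(k) = 8 - 6*(-3)*2 = 8 - (-18)*2 = 8 - 1*(-36) = 8 + 36 = 44)
8217/(-42216) + ((33*(-3))*(-21))/A(-40) = 8217/(-42216) + ((33*(-3))*(-21))/44 = 8217*(-1/42216) - 99*(-21)*(1/44) = -2739/14072 + 2079*(1/44) = -2739/14072 + 189/4 = 662163/14072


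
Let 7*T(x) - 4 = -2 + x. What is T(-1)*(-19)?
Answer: -19/7 ≈ -2.7143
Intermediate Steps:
T(x) = 2/7 + x/7 (T(x) = 4/7 + (-2 + x)/7 = 4/7 + (-2/7 + x/7) = 2/7 + x/7)
T(-1)*(-19) = (2/7 + (⅐)*(-1))*(-19) = (2/7 - ⅐)*(-19) = (⅐)*(-19) = -19/7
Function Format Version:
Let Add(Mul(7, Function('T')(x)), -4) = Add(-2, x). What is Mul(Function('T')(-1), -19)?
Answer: Rational(-19, 7) ≈ -2.7143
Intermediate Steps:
Function('T')(x) = Add(Rational(2, 7), Mul(Rational(1, 7), x)) (Function('T')(x) = Add(Rational(4, 7), Mul(Rational(1, 7), Add(-2, x))) = Add(Rational(4, 7), Add(Rational(-2, 7), Mul(Rational(1, 7), x))) = Add(Rational(2, 7), Mul(Rational(1, 7), x)))
Mul(Function('T')(-1), -19) = Mul(Add(Rational(2, 7), Mul(Rational(1, 7), -1)), -19) = Mul(Add(Rational(2, 7), Rational(-1, 7)), -19) = Mul(Rational(1, 7), -19) = Rational(-19, 7)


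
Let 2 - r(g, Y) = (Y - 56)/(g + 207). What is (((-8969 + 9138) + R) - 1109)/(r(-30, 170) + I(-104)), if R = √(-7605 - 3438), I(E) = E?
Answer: 13865/1514 - 177*I*√1227/6056 ≈ 9.1579 - 1.0238*I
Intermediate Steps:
r(g, Y) = 2 - (-56 + Y)/(207 + g) (r(g, Y) = 2 - (Y - 56)/(g + 207) = 2 - (-56 + Y)/(207 + g))
R = 3*I*√1227 (R = √(-11043) = 3*I*√1227 ≈ 105.09*I)
(((-8969 + 9138) + R) - 1109)/(r(-30, 170) + I(-104)) = (((-8969 + 9138) + 3*I*√1227) - 1109)/((470 - 1*170 + 2*(-30))/(207 - 30) - 104) = ((169 + 3*I*√1227) - 1109)/((470 - 170 - 60)/177 - 104) = (-940 + 3*I*√1227)/((1/177)*240 - 104) = (-940 + 3*I*√1227)/(80/59 - 104) = (-940 + 3*I*√1227)/(-6056/59) = (-940 + 3*I*√1227)*(-59/6056) = 13865/1514 - 177*I*√1227/6056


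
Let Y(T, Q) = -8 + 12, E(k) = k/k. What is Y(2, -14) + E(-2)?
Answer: 5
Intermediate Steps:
E(k) = 1
Y(T, Q) = 4
Y(2, -14) + E(-2) = 4 + 1 = 5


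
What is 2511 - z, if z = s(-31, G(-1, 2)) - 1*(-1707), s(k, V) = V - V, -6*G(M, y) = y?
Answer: 804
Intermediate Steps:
G(M, y) = -y/6
s(k, V) = 0
z = 1707 (z = 0 - 1*(-1707) = 0 + 1707 = 1707)
2511 - z = 2511 - 1*1707 = 2511 - 1707 = 804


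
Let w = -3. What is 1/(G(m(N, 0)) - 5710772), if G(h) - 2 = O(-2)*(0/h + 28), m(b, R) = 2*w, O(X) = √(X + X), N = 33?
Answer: -2855385/16306446998018 - 14*I/8153223499009 ≈ -1.7511e-7 - 1.7171e-12*I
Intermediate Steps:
O(X) = √2*√X (O(X) = √(2*X) = √2*√X)
m(b, R) = -6 (m(b, R) = 2*(-3) = -6)
G(h) = 2 + 56*I (G(h) = 2 + (√2*√(-2))*(0/h + 28) = 2 + (√2*(I*√2))*(0 + 28) = 2 + (2*I)*28 = 2 + 56*I)
1/(G(m(N, 0)) - 5710772) = 1/((2 + 56*I) - 5710772) = 1/(-5710770 + 56*I) = (-5710770 - 56*I)/32612893996036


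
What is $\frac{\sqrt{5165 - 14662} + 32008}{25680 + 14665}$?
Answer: $\frac{32008}{40345} + \frac{i \sqrt{9497}}{40345} \approx 0.79336 + 0.0024155 i$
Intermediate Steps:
$\frac{\sqrt{5165 - 14662} + 32008}{25680 + 14665} = \frac{\sqrt{-9497} + 32008}{40345} = \left(i \sqrt{9497} + 32008\right) \frac{1}{40345} = \left(32008 + i \sqrt{9497}\right) \frac{1}{40345} = \frac{32008}{40345} + \frac{i \sqrt{9497}}{40345}$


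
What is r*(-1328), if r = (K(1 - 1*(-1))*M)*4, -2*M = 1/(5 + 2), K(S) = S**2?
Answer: 10624/7 ≈ 1517.7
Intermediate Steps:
M = -1/14 (M = -1/(2*(5 + 2)) = -1/2/7 = -1/2*1/7 = -1/14 ≈ -0.071429)
r = -8/7 (r = ((1 - 1*(-1))**2*(-1/14))*4 = ((1 + 1)**2*(-1/14))*4 = (2**2*(-1/14))*4 = (4*(-1/14))*4 = -2/7*4 = -8/7 ≈ -1.1429)
r*(-1328) = -8/7*(-1328) = 10624/7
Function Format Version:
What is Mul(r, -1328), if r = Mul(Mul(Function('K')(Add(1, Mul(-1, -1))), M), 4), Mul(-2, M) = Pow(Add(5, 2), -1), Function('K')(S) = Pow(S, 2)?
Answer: Rational(10624, 7) ≈ 1517.7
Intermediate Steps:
M = Rational(-1, 14) (M = Mul(Rational(-1, 2), Pow(Add(5, 2), -1)) = Mul(Rational(-1, 2), Pow(7, -1)) = Mul(Rational(-1, 2), Rational(1, 7)) = Rational(-1, 14) ≈ -0.071429)
r = Rational(-8, 7) (r = Mul(Mul(Pow(Add(1, Mul(-1, -1)), 2), Rational(-1, 14)), 4) = Mul(Mul(Pow(Add(1, 1), 2), Rational(-1, 14)), 4) = Mul(Mul(Pow(2, 2), Rational(-1, 14)), 4) = Mul(Mul(4, Rational(-1, 14)), 4) = Mul(Rational(-2, 7), 4) = Rational(-8, 7) ≈ -1.1429)
Mul(r, -1328) = Mul(Rational(-8, 7), -1328) = Rational(10624, 7)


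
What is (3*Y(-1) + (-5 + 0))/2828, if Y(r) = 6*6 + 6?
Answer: 121/2828 ≈ 0.042786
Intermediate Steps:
Y(r) = 42 (Y(r) = 36 + 6 = 42)
(3*Y(-1) + (-5 + 0))/2828 = (3*42 + (-5 + 0))/2828 = (126 - 5)/2828 = (1/2828)*121 = 121/2828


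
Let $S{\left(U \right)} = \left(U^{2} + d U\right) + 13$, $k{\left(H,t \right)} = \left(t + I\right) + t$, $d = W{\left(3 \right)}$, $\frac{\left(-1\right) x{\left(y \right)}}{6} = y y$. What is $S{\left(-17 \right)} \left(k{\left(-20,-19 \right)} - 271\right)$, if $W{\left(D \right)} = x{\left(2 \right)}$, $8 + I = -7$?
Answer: $-230040$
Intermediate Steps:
$I = -15$ ($I = -8 - 7 = -15$)
$x{\left(y \right)} = - 6 y^{2}$ ($x{\left(y \right)} = - 6 y y = - 6 y^{2}$)
$W{\left(D \right)} = -24$ ($W{\left(D \right)} = - 6 \cdot 2^{2} = \left(-6\right) 4 = -24$)
$d = -24$
$k{\left(H,t \right)} = -15 + 2 t$ ($k{\left(H,t \right)} = \left(t - 15\right) + t = \left(-15 + t\right) + t = -15 + 2 t$)
$S{\left(U \right)} = 13 + U^{2} - 24 U$ ($S{\left(U \right)} = \left(U^{2} - 24 U\right) + 13 = 13 + U^{2} - 24 U$)
$S{\left(-17 \right)} \left(k{\left(-20,-19 \right)} - 271\right) = \left(13 + \left(-17\right)^{2} - -408\right) \left(\left(-15 + 2 \left(-19\right)\right) - 271\right) = \left(13 + 289 + 408\right) \left(\left(-15 - 38\right) - 271\right) = 710 \left(-53 - 271\right) = 710 \left(-324\right) = -230040$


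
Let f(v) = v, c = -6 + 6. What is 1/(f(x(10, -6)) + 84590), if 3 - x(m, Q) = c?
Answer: 1/84593 ≈ 1.1821e-5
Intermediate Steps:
c = 0
x(m, Q) = 3 (x(m, Q) = 3 - 1*0 = 3 + 0 = 3)
1/(f(x(10, -6)) + 84590) = 1/(3 + 84590) = 1/84593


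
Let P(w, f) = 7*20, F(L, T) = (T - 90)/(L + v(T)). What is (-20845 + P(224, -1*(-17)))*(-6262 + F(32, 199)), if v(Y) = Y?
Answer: 29947981165/231 ≈ 1.2964e+8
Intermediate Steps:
F(L, T) = (-90 + T)/(L + T) (F(L, T) = (T - 90)/(L + T) = (-90 + T)/(L + T))
P(w, f) = 140
(-20845 + P(224, -1*(-17)))*(-6262 + F(32, 199)) = (-20845 + 140)*(-6262 + (-90 + 199)/(32 + 199)) = -20705*(-6262 + 109/231) = -20705*(-1446413/231) = 29947981165/231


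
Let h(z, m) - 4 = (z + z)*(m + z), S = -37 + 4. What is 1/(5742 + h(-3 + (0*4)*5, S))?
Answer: 1/5962 ≈ 0.00016773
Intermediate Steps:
S = -33
h(z, m) = 4 + 2*z*(m + z) (h(z, m) = 4 + (z + z)*(m + z) = 4 + (2*z)*(m + z) = 4 + 2*z*(m + z))
1/(5742 + h(-3 + (0*4)*5, S)) = 1/(5742 + (4 + 2*(-3 + (0*4)*5)² + 2*(-33)*(-3 + (0*4)*5))) = 1/(5742 + (4 + 2*(-3 + 0*5)² + 2*(-33)*(-3 + 0*5))) = 1/(5742 + (4 + 2*(-3 + 0)² + 2*(-33)*(-3 + 0))) = 1/(5742 + (4 + 2*(-3)² + 2*(-33)*(-3))) = 1/(5742 + (4 + 2*9 + 198)) = 1/(5742 + (4 + 18 + 198)) = 1/(5742 + 220) = 1/5962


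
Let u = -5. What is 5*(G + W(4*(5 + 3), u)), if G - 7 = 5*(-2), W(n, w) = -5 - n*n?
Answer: -5160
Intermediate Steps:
W(n, w) = -5 - n**2
G = -3 (G = 7 + 5*(-2) = 7 - 10 = -3)
5*(G + W(4*(5 + 3), u)) = 5*(-3 + (-5 - (4*(5 + 3))**2)) = 5*(-3 + (-5 - (4*8)**2)) = 5*(-3 + (-5 - 1*32**2)) = 5*(-3 + (-5 - 1*1024)) = 5*(-3 + (-5 - 1024)) = 5*(-3 - 1029) = 5*(-1032) = -5160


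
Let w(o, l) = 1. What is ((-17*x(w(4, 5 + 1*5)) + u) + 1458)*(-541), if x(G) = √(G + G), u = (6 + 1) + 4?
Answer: -794729 + 9197*√2 ≈ -7.8172e+5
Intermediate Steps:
u = 11 (u = 7 + 4 = 11)
x(G) = √2*√G (x(G) = √(2*G) = √2*√G)
((-17*x(w(4, 5 + 1*5)) + u) + 1458)*(-541) = ((-17*√2*√1 + 11) + 1458)*(-541) = ((-17*√2 + 11) + 1458)*(-541) = ((11 - 17*√2) + 1458)*(-541) = (1469 - 17*√2)*(-541) = -794729 + 9197*√2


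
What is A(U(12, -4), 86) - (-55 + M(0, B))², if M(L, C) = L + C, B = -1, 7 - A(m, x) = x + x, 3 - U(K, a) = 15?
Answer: -3301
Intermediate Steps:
U(K, a) = -12 (U(K, a) = 3 - 1*15 = 3 - 15 = -12)
A(m, x) = 7 - 2*x (A(m, x) = 7 - (x + x) = 7 - 2*x)
M(L, C) = C + L
A(U(12, -4), 86) - (-55 + M(0, B))² = (7 - 2*86) - (-55 + (-1 + 0))² = (7 - 172) - (-55 - 1)² = -165 - 1*(-56)² = -165 - 1*3136 = -165 - 3136 = -3301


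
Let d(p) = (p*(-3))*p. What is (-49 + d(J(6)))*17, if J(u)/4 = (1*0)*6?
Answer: -833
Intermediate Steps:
J(u) = 0 (J(u) = 4*((1*0)*6) = 4*(0*6) = 4*0 = 0)
d(p) = -3*p**2 (d(p) = (-3*p)*p = -3*p**2)
(-49 + d(J(6)))*17 = (-49 - 3*0**2)*17 = (-49 - 3*0)*17 = (-49 + 0)*17 = -49*17 = -833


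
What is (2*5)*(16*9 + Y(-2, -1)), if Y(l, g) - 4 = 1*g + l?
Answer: 1450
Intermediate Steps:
Y(l, g) = 4 + g + l (Y(l, g) = 4 + (1*g + l) = 4 + (g + l) = 4 + g + l)
(2*5)*(16*9 + Y(-2, -1)) = (2*5)*(16*9 + (4 - 1 - 2)) = 10*(144 + 1) = 10*145 = 1450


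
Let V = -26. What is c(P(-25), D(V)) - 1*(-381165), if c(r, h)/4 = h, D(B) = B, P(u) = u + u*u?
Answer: 381061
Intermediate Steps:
P(u) = u + u**2
c(r, h) = 4*h
c(P(-25), D(V)) - 1*(-381165) = 4*(-26) - 1*(-381165) = -104 + 381165 = 381061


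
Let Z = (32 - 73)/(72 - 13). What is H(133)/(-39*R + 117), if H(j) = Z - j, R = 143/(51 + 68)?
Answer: -469336/246207 ≈ -1.9063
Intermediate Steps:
R = 143/119 ≈ 1.2017
Z = -41/59 ≈ -0.69491
H(j) = -41/59 - j
H(133)/(-39*R + 117) = (-41/59 - 1*133)/(-39*143/119 + 117) = (-41/59 - 133)/(-5577/119 + 117) = -7888/(59*8346/119) = -7888/59*119/8346 = -469336/246207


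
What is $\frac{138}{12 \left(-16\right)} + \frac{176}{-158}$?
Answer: $- \frac{4633}{2528} \approx -1.8327$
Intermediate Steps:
$\frac{138}{12 \left(-16\right)} + \frac{176}{-158} = \frac{138}{-192} + 176 \left(- \frac{1}{158}\right) = 138 \left(- \frac{1}{192}\right) - \frac{88}{79} = - \frac{23}{32} - \frac{88}{79} = - \frac{4633}{2528}$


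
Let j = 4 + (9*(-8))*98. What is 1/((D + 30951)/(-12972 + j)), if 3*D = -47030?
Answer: -60072/45823 ≈ -1.3110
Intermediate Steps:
D = -47030/3 (D = (1/3)*(-47030) = -47030/3 ≈ -15677.)
j = -7052 (j = 4 - 72*98 = 4 - 7056 = -7052)
1/((D + 30951)/(-12972 + j)) = 1/((-47030/3 + 30951)/(-12972 - 7052)) = 1/((45823/3)/(-20024)) = 1/((45823/3)*(-1/20024)) = 1/(-45823/60072) = -60072/45823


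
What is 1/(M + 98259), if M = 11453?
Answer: 1/109712 ≈ 9.1148e-6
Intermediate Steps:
1/(M + 98259) = 1/(11453 + 98259) = 1/109712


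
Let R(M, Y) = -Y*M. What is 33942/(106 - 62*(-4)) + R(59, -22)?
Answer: 82239/59 ≈ 1393.9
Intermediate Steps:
R(M, Y) = -M*Y
33942/(106 - 62*(-4)) + R(59, -22) = 33942/(106 - 62*(-4)) - 1*59*(-22) = 33942/(106 + 248) + 1298 = 33942/354 + 1298 = 33942*(1/354) + 1298 = 5657/59 + 1298 = 82239/59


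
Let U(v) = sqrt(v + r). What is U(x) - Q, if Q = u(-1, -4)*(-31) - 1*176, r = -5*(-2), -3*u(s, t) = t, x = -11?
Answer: 652/3 + I ≈ 217.33 + 1.0*I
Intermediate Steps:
u(s, t) = -t/3
r = 10
U(v) = sqrt(10 + v) (U(v) = sqrt(v + 10) = sqrt(10 + v))
Q = -652/3 (Q = -1/3*(-4)*(-31) - 1*176 = (4/3)*(-31) - 176 = -124/3 - 176 = -652/3 ≈ -217.33)
U(x) - Q = sqrt(10 - 11) - 1*(-652/3) = sqrt(-1) + 652/3 = I + 652/3 = 652/3 + I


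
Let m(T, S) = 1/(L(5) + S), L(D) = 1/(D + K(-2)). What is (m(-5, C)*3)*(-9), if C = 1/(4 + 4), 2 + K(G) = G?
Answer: -24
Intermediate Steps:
K(G) = -2 + G
C = 1/8 ≈ 0.12500
L(D) = 1/(-4 + D) (L(D) = 1/(D + (-2 - 2)) = 1/(D - 4) = 1/(-4 + D))
m(T, S) = 1/(1 + S) (m(T, S) = 1/(1/(-4 + 5) + S) = 1/(1/1 + S) = 1/(1 + S))
(m(-5, C)*3)*(-9) = (3/(1 + 1/8))*(-9) = (3/(9/8))*(-9) = ((8/9)*3)*(-9) = (8/3)*(-9) = -24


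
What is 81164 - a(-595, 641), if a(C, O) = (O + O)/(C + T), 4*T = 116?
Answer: 22970053/283 ≈ 81166.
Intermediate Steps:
T = 29 (T = (¼)*116 = 29)
a(C, O) = 2*O/(29 + C) (a(C, O) = (O + O)/(C + 29) = (2*O)/(29 + C) = 2*O/(29 + C))
81164 - a(-595, 641) = 81164 - 2*641/(29 - 595) = 81164 - 2*641/(-566) = 81164 - 2*641*(-1)/566 = 81164 - 1*(-641/283) = 81164 + 641/283 = 22970053/283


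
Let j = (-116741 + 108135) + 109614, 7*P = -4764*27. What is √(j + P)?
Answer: 2*√1012249/7 ≈ 287.46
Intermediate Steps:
P = -128628/7 (P = (-4764*27)/7 = (⅐)*(-128628) = -128628/7 ≈ -18375.)
j = 101008 (j = -8606 + 109614 = 101008)
√(j + P) = √(101008 - 128628/7) = √(578428/7) = 2*√1012249/7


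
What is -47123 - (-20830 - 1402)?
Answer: -24891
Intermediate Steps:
-47123 - (-20830 - 1402) = -47123 - 1*(-22232) = -47123 + 22232 = -24891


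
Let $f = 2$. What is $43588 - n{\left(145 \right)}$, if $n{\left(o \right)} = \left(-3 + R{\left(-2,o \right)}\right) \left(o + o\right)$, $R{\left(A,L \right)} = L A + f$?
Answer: $127978$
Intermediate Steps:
$R{\left(A,L \right)} = 2 + A L$ ($R{\left(A,L \right)} = L A + 2 = A L + 2 = 2 + A L$)
$n{\left(o \right)} = 2 o \left(-1 - 2 o\right)$ ($n{\left(o \right)} = \left(-3 - \left(-2 + 2 o\right)\right) \left(o + o\right) = \left(-1 - 2 o\right) 2 o = 2 o \left(-1 - 2 o\right)$)
$43588 - n{\left(145 \right)} = 43588 - \left(-2\right) 145 \left(1 + 2 \cdot 145\right) = 43588 - \left(-2\right) 145 \left(1 + 290\right) = 43588 - \left(-2\right) 145 \cdot 291 = 43588 - -84390 = 43588 + 84390 = 127978$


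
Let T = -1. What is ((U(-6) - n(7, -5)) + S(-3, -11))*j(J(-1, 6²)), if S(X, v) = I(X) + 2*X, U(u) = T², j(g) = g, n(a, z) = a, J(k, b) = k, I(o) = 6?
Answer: 6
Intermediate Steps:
U(u) = 1 (U(u) = (-1)² = 1)
S(X, v) = 6 + 2*X
((U(-6) - n(7, -5)) + S(-3, -11))*j(J(-1, 6²)) = ((1 - 1*7) + (6 + 2*(-3)))*(-1) = ((1 - 7) + (6 - 6))*(-1) = (-6 + 0)*(-1) = -6*(-1) = 6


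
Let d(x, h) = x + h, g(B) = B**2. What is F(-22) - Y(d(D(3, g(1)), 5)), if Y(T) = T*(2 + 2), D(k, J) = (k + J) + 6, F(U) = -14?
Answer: -74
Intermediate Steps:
D(k, J) = 6 + J + k (D(k, J) = (J + k) + 6 = 6 + J + k)
d(x, h) = h + x
Y(T) = 4*T (Y(T) = T*4 = 4*T)
F(-22) - Y(d(D(3, g(1)), 5)) = -14 - 4*(5 + (6 + 1**2 + 3)) = -14 - 4*(5 + (6 + 1 + 3)) = -14 - 4*(5 + 10) = -14 - 4*15 = -14 - 1*60 = -14 - 60 = -74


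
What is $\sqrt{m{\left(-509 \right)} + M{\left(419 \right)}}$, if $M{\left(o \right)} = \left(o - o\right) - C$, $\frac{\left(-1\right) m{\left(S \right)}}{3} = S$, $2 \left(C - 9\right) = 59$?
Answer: $\frac{\sqrt{5954}}{2} \approx 38.581$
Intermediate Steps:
$C = \frac{77}{2}$ ($C = 9 + \frac{1}{2} \cdot 59 = 9 + \frac{59}{2} = \frac{77}{2} \approx 38.5$)
$m{\left(S \right)} = - 3 S$
$M{\left(o \right)} = - \frac{77}{2}$ ($M{\left(o \right)} = \left(o - o\right) - \frac{77}{2} = 0 - \frac{77}{2} = - \frac{77}{2}$)
$\sqrt{m{\left(-509 \right)} + M{\left(419 \right)}} = \sqrt{\left(-3\right) \left(-509\right) - \frac{77}{2}} = \sqrt{1527 - \frac{77}{2}} = \sqrt{\frac{2977}{2}} = \frac{\sqrt{5954}}{2}$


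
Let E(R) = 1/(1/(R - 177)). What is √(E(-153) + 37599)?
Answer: 3*√4141 ≈ 193.05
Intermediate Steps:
E(R) = -177 + R (E(R) = 1/(1/(-177 + R)) = -177 + R)
√(E(-153) + 37599) = √((-177 - 153) + 37599) = √(-330 + 37599) = √37269 = 3*√4141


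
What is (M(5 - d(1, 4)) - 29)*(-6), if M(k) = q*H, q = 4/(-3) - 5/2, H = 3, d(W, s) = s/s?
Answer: 243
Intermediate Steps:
d(W, s) = 1
q = -23/6 (q = 4*(-⅓) - 5*½ = -4/3 - 5/2 = -23/6 ≈ -3.8333)
M(k) = -23/2 (M(k) = -23/6*3 = -23/2)
(M(5 - d(1, 4)) - 29)*(-6) = (-23/2 - 29)*(-6) = -81/2*(-6) = 243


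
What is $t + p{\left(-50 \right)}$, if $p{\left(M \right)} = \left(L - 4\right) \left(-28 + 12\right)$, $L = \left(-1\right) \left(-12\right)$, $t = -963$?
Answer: $-1091$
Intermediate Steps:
$L = 12$
$p{\left(M \right)} = -128$ ($p{\left(M \right)} = \left(12 - 4\right) \left(-28 + 12\right) = 8 \left(-16\right) = -128$)
$t + p{\left(-50 \right)} = -963 - 128 = -1091$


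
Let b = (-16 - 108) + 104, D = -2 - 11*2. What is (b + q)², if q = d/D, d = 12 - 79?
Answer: 170569/576 ≈ 296.13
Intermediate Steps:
D = -24 (D = -2 - 22 = -24)
b = -20 (b = -124 + 104 = -20)
d = -67
q = 67/24 (q = -67/(-24) = -67*(-1/24) = 67/24 ≈ 2.7917)
(b + q)² = (-20 + 67/24)² = (-413/24)² = 170569/576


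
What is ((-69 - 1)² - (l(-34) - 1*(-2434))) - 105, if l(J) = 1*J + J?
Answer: 2429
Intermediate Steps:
l(J) = 2*J (l(J) = J + J = 2*J)
((-69 - 1)² - (l(-34) - 1*(-2434))) - 105 = ((-69 - 1)² - (2*(-34) - 1*(-2434))) - 105 = ((-70)² - (-68 + 2434)) - 105 = (4900 - 1*2366) - 105 = (4900 - 2366) - 105 = 2534 - 105 = 2429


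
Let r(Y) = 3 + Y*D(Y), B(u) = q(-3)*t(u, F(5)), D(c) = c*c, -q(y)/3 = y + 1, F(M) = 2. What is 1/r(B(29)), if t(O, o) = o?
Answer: 1/1731 ≈ 0.00057770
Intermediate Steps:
q(y) = -3 - 3*y (q(y) = -3*(y + 1) = -3*(1 + y) = -3 - 3*y)
D(c) = c²
B(u) = 12 (B(u) = (-3 - 3*(-3))*2 = (-3 + 9)*2 = 6*2 = 12)
r(Y) = 3 + Y³ (r(Y) = 3 + Y*Y² = 3 + Y³)
1/r(B(29)) = 1/(3 + 12³) = 1/(3 + 1728) = 1/1731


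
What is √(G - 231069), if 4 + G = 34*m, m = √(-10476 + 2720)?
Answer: √(-231073 + 68*I*√1939) ≈ 3.114 + 480.71*I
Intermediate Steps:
m = 2*I*√1939 (m = √(-7756) = 2*I*√1939 ≈ 88.068*I)
G = -4 + 68*I*√1939 (G = -4 + 34*(2*I*√1939) = -4 + 68*I*√1939 ≈ -4.0 + 2994.3*I)
√(G - 231069) = √((-4 + 68*I*√1939) - 231069) = √(-231073 + 68*I*√1939)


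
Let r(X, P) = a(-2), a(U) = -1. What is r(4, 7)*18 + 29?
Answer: 11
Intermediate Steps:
r(X, P) = -1
r(4, 7)*18 + 29 = -1*18 + 29 = -18 + 29 = 11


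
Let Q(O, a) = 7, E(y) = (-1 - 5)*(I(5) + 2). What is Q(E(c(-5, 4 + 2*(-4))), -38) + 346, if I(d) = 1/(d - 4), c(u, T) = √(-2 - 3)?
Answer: 353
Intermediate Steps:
c(u, T) = I*√5 (c(u, T) = √(-5) = I*√5)
I(d) = 1/(-4 + d)
E(y) = -18 (E(y) = (-1 - 5)*(1/(-4 + 5) + 2) = -6*(1/1 + 2) = -6*(1 + 2) = -6*3 = -18)
Q(E(c(-5, 4 + 2*(-4))), -38) + 346 = 7 + 346 = 353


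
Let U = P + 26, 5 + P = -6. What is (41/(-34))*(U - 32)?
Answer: 41/2 ≈ 20.500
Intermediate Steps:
P = -11 (P = -5 - 6 = -11)
U = 15 (U = -11 + 26 = 15)
(41/(-34))*(U - 32) = (41/(-34))*(15 - 32) = (41*(-1/34))*(-17) = -41/34*(-17) = 41/2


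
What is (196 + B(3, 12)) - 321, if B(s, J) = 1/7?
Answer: -874/7 ≈ -124.86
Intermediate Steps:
B(s, J) = 1/7
(196 + B(3, 12)) - 321 = (196 + 1/7) - 321 = 1373/7 - 321 = -874/7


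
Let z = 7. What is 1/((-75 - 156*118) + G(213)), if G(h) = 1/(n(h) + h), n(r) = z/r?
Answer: -45376/838684395 ≈ -5.4104e-5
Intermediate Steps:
n(r) = 7/r
G(h) = 1/(h + 7/h) (G(h) = 1/(7/h + h) = 1/(h + 7/h))
1/((-75 - 156*118) + G(213)) = 1/((-75 - 156*118) + 213/(7 + 213²)) = 1/((-75 - 18408) + 213/(7 + 45369)) = 1/(-18483 + 213/45376) = 1/(-838684395/45376) = -45376/838684395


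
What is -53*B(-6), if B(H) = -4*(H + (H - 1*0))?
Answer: -2544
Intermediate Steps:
B(H) = -8*H (B(H) = -4*(H + (H + 0)) = -4*(H + H) = -8*H)
-53*B(-6) = -(-424)*(-6) = -53*48 = -2544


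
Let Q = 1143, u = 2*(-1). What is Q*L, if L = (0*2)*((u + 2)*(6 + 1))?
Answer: 0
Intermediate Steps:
u = -2
L = 0 (L = (0*2)*((-2 + 2)*(6 + 1)) = 0*(0*7) = 0*0 = 0)
Q*L = 1143*0 = 0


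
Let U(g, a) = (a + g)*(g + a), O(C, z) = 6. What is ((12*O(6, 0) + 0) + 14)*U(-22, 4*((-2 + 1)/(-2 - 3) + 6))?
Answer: 16856/25 ≈ 674.24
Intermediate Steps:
U(g, a) = (a + g)² (U(g, a) = (a + g)*(a + g) = (a + g)²)
((12*O(6, 0) + 0) + 14)*U(-22, 4*((-2 + 1)/(-2 - 3) + 6)) = ((12*6 + 0) + 14)*(4*((-2 + 1)/(-2 - 3) + 6) - 22)² = ((72 + 0) + 14)*(4*(-1/(-5) + 6) - 22)² = (72 + 14)*(4*(-1*(-⅕) + 6) - 22)² = 86*(4*(⅕ + 6) - 22)² = 86*(4*(31/5) - 22)² = 86*(124/5 - 22)² = 86*(14/5)² = 86*(196/25) = 16856/25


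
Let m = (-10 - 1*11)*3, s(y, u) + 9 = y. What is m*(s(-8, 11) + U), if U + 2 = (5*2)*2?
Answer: -63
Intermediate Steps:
U = 18 (U = -2 + (5*2)*2 = -2 + 10*2 = -2 + 20 = 18)
s(y, u) = -9 + y
m = -63 (m = (-10 - 11)*3 = -21*3 = -63)
m*(s(-8, 11) + U) = -63*((-9 - 8) + 18) = -63*(-17 + 18) = -63*1 = -63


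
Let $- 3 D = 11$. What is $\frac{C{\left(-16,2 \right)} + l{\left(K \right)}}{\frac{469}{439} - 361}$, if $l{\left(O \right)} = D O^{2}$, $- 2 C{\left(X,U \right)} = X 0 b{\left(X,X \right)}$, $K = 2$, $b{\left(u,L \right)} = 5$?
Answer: $\frac{9658}{237015} \approx 0.040748$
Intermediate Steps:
$D = - \frac{11}{3}$ ($D = \left(- \frac{1}{3}\right) 11 = - \frac{11}{3} \approx -3.6667$)
$C{\left(X,U \right)} = 0$ ($C{\left(X,U \right)} = - \frac{X 0 \cdot 5}{2} = - \frac{0 \cdot 5}{2} = \left(- \frac{1}{2}\right) 0 = 0$)
$l{\left(O \right)} = - \frac{11 O^{2}}{3}$
$\frac{C{\left(-16,2 \right)} + l{\left(K \right)}}{\frac{469}{439} - 361} = \frac{0 - \frac{11 \cdot 2^{2}}{3}}{\frac{469}{439} - 361} = \frac{0 - \frac{44}{3}}{469 \cdot \frac{1}{439} - 361} = \frac{0 - \frac{44}{3}}{\frac{469}{439} - 361} = - \frac{44}{3 \left(- \frac{158010}{439}\right)} = \left(- \frac{44}{3}\right) \left(- \frac{439}{158010}\right) = \frac{9658}{237015}$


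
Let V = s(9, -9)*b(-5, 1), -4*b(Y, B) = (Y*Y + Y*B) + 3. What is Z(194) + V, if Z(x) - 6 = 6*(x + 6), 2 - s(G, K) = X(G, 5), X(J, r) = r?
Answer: 4893/4 ≈ 1223.3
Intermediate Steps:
s(G, K) = -3 (s(G, K) = 2 - 1*5 = 2 - 5 = -3)
b(Y, B) = -¾ - Y²/4 - B*Y/4 (b(Y, B) = -((Y*Y + Y*B) + 3)/4 = -((Y² + B*Y) + 3)/4 = -(3 + Y² + B*Y)/4 = -¾ - Y²/4 - B*Y/4)
Z(x) = 42 + 6*x (Z(x) = 6 + 6*(x + 6) = 6 + 6*(6 + x) = 6 + (36 + 6*x) = 42 + 6*x)
V = 69/4 (V = -3*(-¾ - ¼*(-5)² - ¼*1*(-5)) = -3*(-¾ - ¼*25 + 5/4) = -3*(-¾ - 25/4 + 5/4) = -3*(-23/4) = 69/4 ≈ 17.250)
Z(194) + V = (42 + 6*194) + 69/4 = (42 + 1164) + 69/4 = 1206 + 69/4 = 4893/4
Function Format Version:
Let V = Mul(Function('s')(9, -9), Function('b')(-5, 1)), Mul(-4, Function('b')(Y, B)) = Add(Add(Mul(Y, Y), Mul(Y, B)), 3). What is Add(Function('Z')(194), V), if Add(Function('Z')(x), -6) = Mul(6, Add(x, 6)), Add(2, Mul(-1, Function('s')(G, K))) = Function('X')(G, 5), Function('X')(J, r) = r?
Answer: Rational(4893, 4) ≈ 1223.3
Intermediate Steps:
Function('s')(G, K) = -3 (Function('s')(G, K) = Add(2, Mul(-1, 5)) = Add(2, -5) = -3)
Function('b')(Y, B) = Add(Rational(-3, 4), Mul(Rational(-1, 4), Pow(Y, 2)), Mul(Rational(-1, 4), B, Y)) (Function('b')(Y, B) = Mul(Rational(-1, 4), Add(Add(Mul(Y, Y), Mul(Y, B)), 3)) = Mul(Rational(-1, 4), Add(Add(Pow(Y, 2), Mul(B, Y)), 3)) = Mul(Rational(-1, 4), Add(3, Pow(Y, 2), Mul(B, Y))) = Add(Rational(-3, 4), Mul(Rational(-1, 4), Pow(Y, 2)), Mul(Rational(-1, 4), B, Y)))
Function('Z')(x) = Add(42, Mul(6, x)) (Function('Z')(x) = Add(6, Mul(6, Add(x, 6))) = Add(6, Mul(6, Add(6, x))) = Add(6, Add(36, Mul(6, x))) = Add(42, Mul(6, x)))
V = Rational(69, 4) (V = Mul(-3, Add(Rational(-3, 4), Mul(Rational(-1, 4), Pow(-5, 2)), Mul(Rational(-1, 4), 1, -5))) = Mul(-3, Add(Rational(-3, 4), Mul(Rational(-1, 4), 25), Rational(5, 4))) = Mul(-3, Add(Rational(-3, 4), Rational(-25, 4), Rational(5, 4))) = Mul(-3, Rational(-23, 4)) = Rational(69, 4) ≈ 17.250)
Add(Function('Z')(194), V) = Add(Add(42, Mul(6, 194)), Rational(69, 4)) = Add(Add(42, 1164), Rational(69, 4)) = Add(1206, Rational(69, 4)) = Rational(4893, 4)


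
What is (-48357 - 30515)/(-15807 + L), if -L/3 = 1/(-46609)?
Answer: 919036262/184187115 ≈ 4.9897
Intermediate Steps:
L = 3/46609 (L = -3/(-46609) = -3*(-1/46609) = 3/46609 ≈ 6.4365e-5)
(-48357 - 30515)/(-15807 + L) = (-48357 - 30515)/(-15807 + 3/46609) = -78872/(-736748460/46609) = -78872*(-46609/736748460) = 919036262/184187115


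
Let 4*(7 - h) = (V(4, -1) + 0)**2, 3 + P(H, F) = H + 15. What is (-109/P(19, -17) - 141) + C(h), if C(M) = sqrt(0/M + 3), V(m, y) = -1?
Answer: -4480/31 + sqrt(3) ≈ -142.78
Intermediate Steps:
P(H, F) = 12 + H (P(H, F) = -3 + (H + 15) = -3 + (15 + H) = 12 + H)
h = 27/4 (h = 7 - (-1 + 0)**2/4 = 7 - 1/4*(-1)**2 = 7 - 1/4*1 = 7 - 1/4 = 27/4 ≈ 6.7500)
C(M) = sqrt(3) (C(M) = sqrt(0 + 3) = sqrt(3))
(-109/P(19, -17) - 141) + C(h) = (-109/(12 + 19) - 141) + sqrt(3) = (-109/31 - 141) + sqrt(3) = -4480/31 + sqrt(3)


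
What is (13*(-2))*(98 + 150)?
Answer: -6448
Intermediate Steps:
(13*(-2))*(98 + 150) = -26*248 = -6448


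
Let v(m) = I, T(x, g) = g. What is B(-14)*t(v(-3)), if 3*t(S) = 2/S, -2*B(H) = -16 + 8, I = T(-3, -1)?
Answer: -8/3 ≈ -2.6667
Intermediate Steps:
I = -1
B(H) = 4 (B(H) = -(-16 + 8)/2 = -½*(-8) = 4)
v(m) = -1
t(S) = 2/(3*S) (t(S) = (2/S)/3 = 2/(3*S))
B(-14)*t(v(-3)) = 4*((⅔)/(-1)) = 4*((⅔)*(-1)) = 4*(-⅔) = -8/3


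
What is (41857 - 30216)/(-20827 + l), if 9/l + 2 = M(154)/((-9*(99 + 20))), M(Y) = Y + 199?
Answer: -29044295/51973004 ≈ -0.55883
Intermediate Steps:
M(Y) = 199 + Y
l = -9639/2495 (l = 9/(-2 + (199 + 154)/((-9*(99 + 20)))) = 9/(-2 + 353/((-9*119))) = 9/(-2 + 353/(-1071)) = 9/(-2 + 353*(-1/1071)) = 9/(-2 - 353/1071) = 9/(-2495/1071) = 9*(-1071/2495) = -9639/2495 ≈ -3.8633)
(41857 - 30216)/(-20827 + l) = (41857 - 30216)/(-20827 - 9639/2495) = 11641/(-51973004/2495) = 11641*(-2495/51973004) = -29044295/51973004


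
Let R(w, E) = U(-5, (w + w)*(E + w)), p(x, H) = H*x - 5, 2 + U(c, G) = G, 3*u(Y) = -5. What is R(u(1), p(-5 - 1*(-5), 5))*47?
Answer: 8554/9 ≈ 950.44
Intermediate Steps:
u(Y) = -5/3 (u(Y) = (⅓)*(-5) = -5/3)
U(c, G) = -2 + G
p(x, H) = -5 + H*x
R(w, E) = -2 + 2*w*(E + w) (R(w, E) = -2 + (w + w)*(E + w) = -2 + (2*w)*(E + w) = -2 + 2*w*(E + w))
R(u(1), p(-5 - 1*(-5), 5))*47 = (-2 + 2*(-5/3)*((-5 + 5*(-5 - 1*(-5))) - 5/3))*47 = (-2 + 2*(-5/3)*((-5 + 5*(-5 + 5)) - 5/3))*47 = (-2 + 2*(-5/3)*((-5 + 5*0) - 5/3))*47 = (-2 + 2*(-5/3)*((-5 + 0) - 5/3))*47 = (-2 + 2*(-5/3)*(-5 - 5/3))*47 = (-2 + 2*(-5/3)*(-20/3))*47 = (-2 + 200/9)*47 = (182/9)*47 = 8554/9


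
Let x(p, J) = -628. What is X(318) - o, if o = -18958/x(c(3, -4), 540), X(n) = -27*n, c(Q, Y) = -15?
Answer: -2705483/314 ≈ -8616.2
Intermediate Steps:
o = 9479/314 (o = -18958/(-628) = -18958*(-1/628) = 9479/314 ≈ 30.188)
X(318) - o = -27*318 - 1*9479/314 = -8586 - 9479/314 = -2705483/314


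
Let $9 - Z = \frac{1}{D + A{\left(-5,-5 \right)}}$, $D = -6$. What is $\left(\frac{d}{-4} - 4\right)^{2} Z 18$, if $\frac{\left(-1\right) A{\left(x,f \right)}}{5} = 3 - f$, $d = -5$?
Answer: $\frac{451935}{368} \approx 1228.1$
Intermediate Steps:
$A{\left(x,f \right)} = -15 + 5 f$ ($A{\left(x,f \right)} = - 5 \left(3 - f\right) = -15 + 5 f$)
$Z = \frac{415}{46}$ ($Z = 9 - \frac{1}{-6 + \left(-15 + 5 \left(-5\right)\right)} = 9 - \frac{1}{-6 - 40} = 9 - \frac{1}{-46} = 9 - - \frac{1}{46} = 9 + \frac{1}{46} = \frac{415}{46} \approx 9.0217$)
$\left(\frac{d}{-4} - 4\right)^{2} Z 18 = \left(- \frac{5}{-4} - 4\right)^{2} \cdot \frac{415}{46} \cdot 18 = \left(\left(-5\right) \left(- \frac{1}{4}\right) - 4\right)^{2} \cdot \frac{415}{46} \cdot 18 = \left(\frac{5}{4} - 4\right)^{2} \cdot \frac{415}{46} \cdot 18 = \left(- \frac{11}{4}\right)^{2} \cdot \frac{415}{46} \cdot 18 = \frac{121}{16} \cdot \frac{415}{46} \cdot 18 = \frac{50215}{736} \cdot 18 = \frac{451935}{368}$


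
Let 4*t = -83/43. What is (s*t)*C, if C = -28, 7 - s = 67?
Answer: -34860/43 ≈ -810.70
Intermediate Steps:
s = -60 (s = 7 - 1*67 = 7 - 67 = -60)
t = -83/172 (t = (-83/43)/4 = (-83*1/43)/4 = (¼)*(-83/43) = -83/172 ≈ -0.48256)
(s*t)*C = -60*(-83/172)*(-28) = (1245/43)*(-28) = -34860/43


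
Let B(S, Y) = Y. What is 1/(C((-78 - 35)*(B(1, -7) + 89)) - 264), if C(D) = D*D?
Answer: 1/85858492 ≈ 1.1647e-8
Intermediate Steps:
C(D) = D**2
1/(C((-78 - 35)*(B(1, -7) + 89)) - 264) = 1/(((-78 - 35)*(-7 + 89))**2 - 264) = 1/((-113*82)**2 - 264) = 1/((-9266)**2 - 264) = 1/(85858756 - 264) = 1/85858492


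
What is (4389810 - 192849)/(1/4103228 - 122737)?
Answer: -17221087890108/503617895035 ≈ -34.195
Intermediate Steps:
(4389810 - 192849)/(1/4103228 - 122737) = 4196961/(1/4103228 - 122737) = 4196961/(-503617895035/4103228) = 4196961*(-4103228/503617895035) = -17221087890108/503617895035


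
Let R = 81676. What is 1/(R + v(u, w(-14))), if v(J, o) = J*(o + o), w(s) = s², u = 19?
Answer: 1/89124 ≈ 1.1220e-5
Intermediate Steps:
v(J, o) = 2*J*o (v(J, o) = J*(2*o) = 2*J*o)
1/(R + v(u, w(-14))) = 1/(81676 + 2*19*(-14)²) = 1/(81676 + 2*19*196) = 1/(81676 + 7448) = 1/89124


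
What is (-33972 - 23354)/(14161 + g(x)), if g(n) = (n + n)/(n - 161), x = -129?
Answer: -4156135/1026737 ≈ -4.0479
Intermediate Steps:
g(n) = 2*n/(-161 + n) (g(n) = (2*n)/(-161 + n) = 2*n/(-161 + n))
(-33972 - 23354)/(14161 + g(x)) = (-33972 - 23354)/(14161 + 2*(-129)/(-161 - 129)) = -57326/(14161 + 2*(-129)/(-290)) = -57326/(14161 + 2*(-129)*(-1/290)) = -57326/(14161 + 129/145) = -57326/2053474/145 = -57326*145/2053474 = -4156135/1026737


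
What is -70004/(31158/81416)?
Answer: -2849722832/15579 ≈ -1.8292e+5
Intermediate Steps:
-70004/(31158/81416) = -70004/(31158*(1/81416)) = -70004/15579/40708 = -70004*40708/15579 = -2849722832/15579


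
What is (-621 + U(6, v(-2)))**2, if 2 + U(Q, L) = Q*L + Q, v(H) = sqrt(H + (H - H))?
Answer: 380617 - 7404*I*sqrt(2) ≈ 3.8062e+5 - 10471.0*I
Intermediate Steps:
v(H) = sqrt(H) (v(H) = sqrt(H + 0) = sqrt(H))
U(Q, L) = -2 + Q + L*Q (U(Q, L) = -2 + (Q*L + Q) = -2 + (L*Q + Q) = -2 + (Q + L*Q) = -2 + Q + L*Q)
(-621 + U(6, v(-2)))**2 = (-621 + (-2 + 6 + sqrt(-2)*6))**2 = (-621 + (-2 + 6 + (I*sqrt(2))*6))**2 = (-621 + (-2 + 6 + 6*I*sqrt(2)))**2 = (-621 + (4 + 6*I*sqrt(2)))**2 = (-617 + 6*I*sqrt(2))**2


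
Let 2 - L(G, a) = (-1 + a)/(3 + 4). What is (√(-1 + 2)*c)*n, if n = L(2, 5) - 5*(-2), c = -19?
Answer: -1520/7 ≈ -217.14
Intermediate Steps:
L(G, a) = 15/7 - a/7 (L(G, a) = 2 - (-1 + a)/(3 + 4) = 2 - (-1 + a)/7 = 2 - (-⅐ + a/7) = 2 + (⅐ - a/7) = 15/7 - a/7)
n = 80/7 (n = (15/7 - ⅐*5) - 5*(-2) = (15/7 - 5/7) + 10 = 10/7 + 10 = 80/7 ≈ 11.429)
(√(-1 + 2)*c)*n = (√(-1 + 2)*(-19))*(80/7) = (√1*(-19))*(80/7) = (1*(-19))*(80/7) = -19*80/7 = -1520/7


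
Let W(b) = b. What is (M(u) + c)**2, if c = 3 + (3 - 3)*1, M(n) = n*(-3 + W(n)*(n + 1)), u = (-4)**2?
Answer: 18550249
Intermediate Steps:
u = 16
M(n) = n*(-3 + n*(1 + n)) (M(n) = n*(-3 + n*(n + 1)) = n*(-3 + n*(1 + n)))
c = 3 (c = 3 + 0*1 = 3 + 0 = 3)
(M(u) + c)**2 = (16*(-3 + 16 + 16**2) + 3)**2 = (16*(-3 + 16 + 256) + 3)**2 = (16*269 + 3)**2 = (4304 + 3)**2 = 4307**2 = 18550249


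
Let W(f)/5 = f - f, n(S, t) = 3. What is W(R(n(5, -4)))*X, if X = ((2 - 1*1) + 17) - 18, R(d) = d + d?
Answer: 0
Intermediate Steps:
R(d) = 2*d
W(f) = 0 (W(f) = 5*(f - f) = 5*0 = 0)
X = 0 (X = ((2 - 1) + 17) - 18 = (1 + 17) - 18 = 18 - 18 = 0)
W(R(n(5, -4)))*X = 0*0 = 0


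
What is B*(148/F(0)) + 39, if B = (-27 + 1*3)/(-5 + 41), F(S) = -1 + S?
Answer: 413/3 ≈ 137.67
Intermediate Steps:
B = -⅔ (B = (-27 + 3)/36 = -24*1/36 = -⅔ ≈ -0.66667)
B*(148/F(0)) + 39 = -296/(3*(-1 + 0)) + 39 = -296/(3*(-1)) + 39 = -296*(-1)/3 + 39 = -⅔*(-148) + 39 = 296/3 + 39 = 413/3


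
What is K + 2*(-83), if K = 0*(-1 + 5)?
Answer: -166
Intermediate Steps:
K = 0 (K = 0*4 = 0)
K + 2*(-83) = 0 + 2*(-83) = 0 - 166 = -166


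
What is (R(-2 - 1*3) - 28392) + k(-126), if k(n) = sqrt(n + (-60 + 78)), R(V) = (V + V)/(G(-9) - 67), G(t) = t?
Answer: -1078891/38 + 6*I*sqrt(3) ≈ -28392.0 + 10.392*I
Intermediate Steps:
R(V) = -V/38 (R(V) = (V + V)/(-9 - 67) = (2*V)/(-76) = (2*V)*(-1/76) = -V/38)
k(n) = sqrt(18 + n) (k(n) = sqrt(n + 18) = sqrt(18 + n))
(R(-2 - 1*3) - 28392) + k(-126) = (-(-2 - 1*3)/38 - 28392) + sqrt(18 - 126) = (-(-2 - 3)/38 - 28392) + sqrt(-108) = (-1/38*(-5) - 28392) + 6*I*sqrt(3) = (5/38 - 28392) + 6*I*sqrt(3) = -1078891/38 + 6*I*sqrt(3)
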